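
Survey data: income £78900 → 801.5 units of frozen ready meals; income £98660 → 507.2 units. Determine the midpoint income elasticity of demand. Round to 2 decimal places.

ΔQ = 507.2 − 801.5 = -294.3; midpoint Q̄ = (801.5 + 507.2)/2 = 654.35.
ΔI = 98660 − 78900 = 19760; midpoint Ī = (78900 + 98660)/2 = 88780.
η = (ΔQ/Q̄) ÷ (ΔI/Ī) = (-294.3/654.35) ÷ (19760/88780) = -2.02.

-2.02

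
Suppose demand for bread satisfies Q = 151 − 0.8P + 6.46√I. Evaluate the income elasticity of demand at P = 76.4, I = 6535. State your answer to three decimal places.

0.427

At P = 76.4, I = 6535: Q = 612.102.
Holding P constant, ∂Q/∂I = 6.46/(2√I) = 0.0399558.
η_I = (∂Q/∂I)·(I/Q) = 0.0399558 × (6535/612.102) = 0.427.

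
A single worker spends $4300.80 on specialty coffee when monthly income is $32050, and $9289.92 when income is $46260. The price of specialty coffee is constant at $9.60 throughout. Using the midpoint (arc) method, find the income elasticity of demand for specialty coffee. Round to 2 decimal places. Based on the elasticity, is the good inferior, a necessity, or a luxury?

With a constant price, Q₁ = 4300.80/9.60 = 448.000 and Q₂ = 9289.92/9.60 = 967.700 (equivalently, work directly with expenditure since P cancels).
Midpoint %ΔQ = (9289.92 − 4300.80)/6795.36 = 0.73420; midpoint %ΔI = (46260 − 32050)/39155 = 0.36292.
η = 0.73420 / 0.36292 = 2.02.
η > 1 ⇒ luxury.

2.02 (luxury)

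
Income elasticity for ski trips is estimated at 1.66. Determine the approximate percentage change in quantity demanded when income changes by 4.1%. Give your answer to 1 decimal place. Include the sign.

%ΔQ ≈ η × %ΔI = 1.66 × 4.1% = 6.8%.

6.8%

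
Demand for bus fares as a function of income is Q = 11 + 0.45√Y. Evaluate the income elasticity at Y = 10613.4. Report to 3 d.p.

0.404

At Y = 10613.4: Q = 57.360.
dQ/dY = 0.45/(2√Y) = 0.00218401 at this income.
η = (dQ/dY)·(Y/Q) = 0.00218401 × (10613.4/57.360) = 0.404.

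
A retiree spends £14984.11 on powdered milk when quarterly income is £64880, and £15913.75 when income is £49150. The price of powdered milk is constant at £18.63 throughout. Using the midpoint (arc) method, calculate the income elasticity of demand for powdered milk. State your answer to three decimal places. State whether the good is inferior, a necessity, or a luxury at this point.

With a constant price, Q₁ = 14984.11/18.63 = 804.300 and Q₂ = 15913.75/18.63 = 854.200 (equivalently, work directly with expenditure since P cancels).
Midpoint %ΔQ = (15913.75 − 14984.11)/15448.93 = 0.06018; midpoint %ΔI = (49150 − 64880)/57015 = -0.27589.
η = 0.06018 / -0.27589 = -0.218.
η < 0 ⇒ inferior good.

-0.218 (inferior good)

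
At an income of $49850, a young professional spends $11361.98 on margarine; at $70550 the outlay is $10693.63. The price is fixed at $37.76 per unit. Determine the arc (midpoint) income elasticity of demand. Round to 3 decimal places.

With a constant price, Q₁ = 11361.98/37.76 = 300.900 and Q₂ = 10693.63/37.76 = 283.200 (equivalently, work directly with expenditure since P cancels).
Midpoint %ΔQ = (10693.63 − 11361.98)/11027.81 = -0.06061; midpoint %ΔI = (70550 − 49850)/60200 = 0.34385.
η = -0.06061 / 0.34385 = -0.176.

-0.176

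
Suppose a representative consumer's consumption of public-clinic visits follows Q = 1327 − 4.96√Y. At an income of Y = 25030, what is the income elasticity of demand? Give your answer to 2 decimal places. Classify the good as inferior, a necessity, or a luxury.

-0.72 (inferior good)

At Y = 25030: Q = 542.285.
dQ/dY = -4.96/(2√Y) = -0.0156755 at this income.
η = (dQ/dY)·(Y/Q) = -0.0156755 × (25030/542.285) = -0.72.
Since η < 0, the good is an inferior good.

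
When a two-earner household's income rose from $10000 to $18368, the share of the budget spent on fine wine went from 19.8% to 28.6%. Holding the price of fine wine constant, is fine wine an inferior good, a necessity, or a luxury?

The budget share rises as income rises, so η > 1.

luxury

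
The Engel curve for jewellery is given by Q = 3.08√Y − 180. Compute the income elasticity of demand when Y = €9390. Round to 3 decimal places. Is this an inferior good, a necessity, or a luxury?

1.260 (luxury)

At Y = 9390: Q = 118.458.
dQ/dY = 3.08/(2√Y) = 0.0158923 at this income.
η = (dQ/dY)·(Y/Q) = 0.0158923 × (9390/118.458) = 1.260.
Since η > 1, the good is a luxury.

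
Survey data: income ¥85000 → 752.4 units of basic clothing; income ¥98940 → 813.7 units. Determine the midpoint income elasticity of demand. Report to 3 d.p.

ΔQ = 813.7 − 752.4 = 61.3; midpoint Q̄ = (752.4 + 813.7)/2 = 783.05.
ΔI = 98940 − 85000 = 13940; midpoint Ī = (85000 + 98940)/2 = 91970.
η = (ΔQ/Q̄) ÷ (ΔI/Ī) = (61.3/783.05) ÷ (13940/91970) = 0.516.

0.516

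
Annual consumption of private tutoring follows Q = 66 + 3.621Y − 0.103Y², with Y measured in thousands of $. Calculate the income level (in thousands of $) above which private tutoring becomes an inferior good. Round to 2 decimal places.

dQ/dY = 3.621 − 0.206Y.
The good is inferior where dQ/dY < 0. Setting dQ/dY = 0 gives Y = 3.621 / 0.206 = 17.58.

17.58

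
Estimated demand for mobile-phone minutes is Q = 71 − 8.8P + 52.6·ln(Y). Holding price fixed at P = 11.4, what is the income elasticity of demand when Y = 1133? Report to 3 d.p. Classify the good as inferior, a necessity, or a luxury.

At P = 11.4, Y = 1133: Q = 340.596.
Holding P constant, ∂Q/∂Y = 52.6/Y = 0.0464254.
η_Y = (∂Q/∂Y)·(Y/Q) = 0.0464254 × (1133/340.596) = 0.154.
Since 0 < η < 1, this is a necessity.

0.154 (necessity)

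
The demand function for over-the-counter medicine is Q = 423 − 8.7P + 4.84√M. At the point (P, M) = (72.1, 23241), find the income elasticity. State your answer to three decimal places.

At P = 72.1, M = 23241: Q = 533.588.
Holding P constant, ∂Q/∂M = 4.84/(2√M) = 0.0158741.
η_M = (∂Q/∂M)·(M/Q) = 0.0158741 × (23241/533.588) = 0.691.

0.691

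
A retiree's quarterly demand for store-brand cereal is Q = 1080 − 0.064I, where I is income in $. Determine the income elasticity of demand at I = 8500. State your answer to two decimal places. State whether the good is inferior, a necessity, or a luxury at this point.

At I = 8500: Q = 536.000.
dQ/dI = −0.064.
η = (dQ/dI)·(I/Q) = -0.064 × (8500/536.000) = -1.01.
Since η < 0, the good is an inferior good.

-1.01 (inferior good)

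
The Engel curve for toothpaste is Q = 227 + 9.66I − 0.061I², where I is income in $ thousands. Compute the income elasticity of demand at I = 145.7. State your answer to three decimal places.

At I = 145.7: Q = 339.5241.
dQ/dI = 9.66 − 0.122I = -8.11540.
η = (dQ/dI)·(I/Q) = -8.11540 × (145.7/339.5241) = -3.483.

-3.483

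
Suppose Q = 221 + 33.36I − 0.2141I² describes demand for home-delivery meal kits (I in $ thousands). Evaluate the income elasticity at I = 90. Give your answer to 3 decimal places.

-0.313

At I = 90: Q = 1489.1900.
dQ/dI = 33.36 − 0.4282I = -5.17800.
η = (dQ/dI)·(I/Q) = -5.17800 × (90/1489.1900) = -0.313.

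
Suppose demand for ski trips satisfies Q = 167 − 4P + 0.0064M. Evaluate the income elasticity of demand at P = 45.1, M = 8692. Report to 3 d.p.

At P = 45.1, M = 8692: Q = 42.229.
Holding P constant, ∂Q/∂M = 0.0064.
η_M = (∂Q/∂M)·(M/Q) = 0.0064 × (8692/42.229) = 1.317.

1.317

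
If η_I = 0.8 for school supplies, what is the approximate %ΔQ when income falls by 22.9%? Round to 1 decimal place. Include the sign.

%ΔQ ≈ η × %ΔI = 0.8 × (-22.9%) = -18.3%.

-18.3%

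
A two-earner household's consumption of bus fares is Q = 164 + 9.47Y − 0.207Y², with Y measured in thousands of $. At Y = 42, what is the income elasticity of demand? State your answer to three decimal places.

At Y = 42: Q = 196.5920.
dQ/dY = 9.47 − 0.414Y = -7.91800.
η = (dQ/dY)·(Y/Q) = -7.91800 × (42/196.5920) = -1.692.

-1.692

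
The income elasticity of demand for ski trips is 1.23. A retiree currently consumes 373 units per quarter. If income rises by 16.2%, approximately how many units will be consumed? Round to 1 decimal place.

%ΔQ ≈ η × %ΔI = 1.23 × 16.2% = 19.926%.
New Q ≈ 373 × (1 + 0.19926) = 447.3.

447.3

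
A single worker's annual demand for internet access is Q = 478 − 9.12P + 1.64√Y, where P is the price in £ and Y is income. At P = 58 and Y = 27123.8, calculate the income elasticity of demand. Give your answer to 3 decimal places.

At P = 58, Y = 27123.8: Q = 219.137.
Holding P constant, ∂Q/∂Y = 1.64/(2√Y) = 0.00497896.
η_Y = (∂Q/∂Y)·(Y/Q) = 0.00497896 × (27123.8/219.137) = 0.616.

0.616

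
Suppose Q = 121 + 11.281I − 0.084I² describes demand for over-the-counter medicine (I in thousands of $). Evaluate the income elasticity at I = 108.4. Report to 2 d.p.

-2.11

At I = 108.4: Q = 356.8134.
dQ/dI = 11.281 − 0.168I = -6.93020.
η = (dQ/dI)·(I/Q) = -6.93020 × (108.4/356.8134) = -2.11.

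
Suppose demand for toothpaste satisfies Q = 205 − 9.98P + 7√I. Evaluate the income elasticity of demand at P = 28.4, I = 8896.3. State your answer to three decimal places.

0.567

At P = 28.4, I = 8896.3: Q = 581.809.
Holding P constant, ∂Q/∂I = 7/(2√I) = 0.0371076.
η_I = (∂Q/∂I)·(I/Q) = 0.0371076 × (8896.3/581.809) = 0.567.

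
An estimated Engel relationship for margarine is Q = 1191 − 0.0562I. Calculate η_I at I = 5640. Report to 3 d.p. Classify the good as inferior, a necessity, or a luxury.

-0.363 (inferior good)

At I = 5640: Q = 874.032.
dQ/dI = −0.0562.
η = (dQ/dI)·(I/Q) = -0.0562 × (5640/874.032) = -0.363.
Since η < 0, the good is an inferior good.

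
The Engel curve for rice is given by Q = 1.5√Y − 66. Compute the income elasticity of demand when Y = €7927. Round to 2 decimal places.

0.99

At Y = 7927: Q = 67.551.
dQ/dY = 1.5/(2√Y) = 0.00842378 at this income.
η = (dQ/dY)·(Y/Q) = 0.00842378 × (7927/67.551) = 0.99.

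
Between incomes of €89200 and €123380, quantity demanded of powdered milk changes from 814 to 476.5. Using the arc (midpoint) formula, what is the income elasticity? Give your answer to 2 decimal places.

ΔQ = 476.5 − 814 = -337.5; midpoint Q̄ = (814 + 476.5)/2 = 645.25.
ΔI = 123380 − 89200 = 34180; midpoint Ī = (89200 + 123380)/2 = 106290.
η = (ΔQ/Q̄) ÷ (ΔI/Ī) = (-337.5/645.25) ÷ (34180/106290) = -1.63.

-1.63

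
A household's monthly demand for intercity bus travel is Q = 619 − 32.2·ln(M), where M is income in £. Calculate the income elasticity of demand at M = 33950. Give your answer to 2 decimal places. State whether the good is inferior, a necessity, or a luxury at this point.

At M = 33950: Q = 283.069.
dQ/dM = -32.2/M = -0.000948454 at this income.
η = (dQ/dM)·(M/Q) = -0.000948454 × (33950/283.069) = -0.11.
Since η < 0, the good is an inferior good.

-0.11 (inferior good)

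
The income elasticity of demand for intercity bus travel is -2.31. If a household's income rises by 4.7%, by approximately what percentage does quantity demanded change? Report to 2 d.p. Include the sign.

-10.86%

%ΔQ ≈ η × %ΔI = -2.31 × 4.7% = -10.86%.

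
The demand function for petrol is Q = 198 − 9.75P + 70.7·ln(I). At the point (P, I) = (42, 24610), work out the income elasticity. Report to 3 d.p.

0.140

At P = 42, I = 24610: Q = 503.341.
Holding P constant, ∂Q/∂I = 70.7/I = 0.00287282.
η_I = (∂Q/∂I)·(I/Q) = 0.00287282 × (24610/503.341) = 0.140.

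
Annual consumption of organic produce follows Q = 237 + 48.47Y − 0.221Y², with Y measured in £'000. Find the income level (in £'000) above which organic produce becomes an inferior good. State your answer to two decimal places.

109.66

dQ/dY = 48.47 − 0.442Y.
The good is inferior where dQ/dY < 0. Setting dQ/dY = 0 gives Y = 48.47 / 0.442 = 109.66.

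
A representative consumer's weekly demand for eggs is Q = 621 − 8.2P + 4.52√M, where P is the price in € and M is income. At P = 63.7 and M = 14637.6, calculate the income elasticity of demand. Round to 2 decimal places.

At P = 63.7, M = 14637.6: Q = 645.516.
Holding P constant, ∂Q/∂M = 4.52/(2√M) = 0.0186799.
η_M = (∂Q/∂M)·(M/Q) = 0.0186799 × (14637.6/645.516) = 0.42.

0.42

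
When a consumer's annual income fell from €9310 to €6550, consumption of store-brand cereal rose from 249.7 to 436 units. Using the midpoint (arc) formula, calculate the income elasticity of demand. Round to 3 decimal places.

-1.561

ΔQ = 436 − 249.7 = 186.3; midpoint Q̄ = (249.7 + 436)/2 = 342.85.
ΔI = 6550 − 9310 = -2760; midpoint Ī = (9310 + 6550)/2 = 7930.
η = (ΔQ/Q̄) ÷ (ΔI/Ī) = (186.3/342.85) ÷ (-2760/7930) = -1.561.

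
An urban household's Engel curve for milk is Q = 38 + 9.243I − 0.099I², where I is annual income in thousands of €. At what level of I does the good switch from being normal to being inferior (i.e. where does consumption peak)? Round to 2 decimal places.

46.68

dQ/dI = 9.243 − 0.198I.
The good is inferior where dQ/dI < 0. Setting dQ/dI = 0 gives I = 9.243 / 0.198 = 46.68.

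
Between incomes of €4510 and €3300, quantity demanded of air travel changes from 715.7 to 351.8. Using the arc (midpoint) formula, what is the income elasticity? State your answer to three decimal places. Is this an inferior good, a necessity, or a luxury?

ΔQ = 351.8 − 715.7 = -363.9; midpoint Q̄ = (715.7 + 351.8)/2 = 533.75.
ΔI = 3300 − 4510 = -1210; midpoint Ī = (4510 + 3300)/2 = 3905.
η = (ΔQ/Q̄) ÷ (ΔI/Ī) = (-363.9/533.75) ÷ (-1210/3905) = 2.200.
η > 1 ⇒ luxury.

2.200 (luxury)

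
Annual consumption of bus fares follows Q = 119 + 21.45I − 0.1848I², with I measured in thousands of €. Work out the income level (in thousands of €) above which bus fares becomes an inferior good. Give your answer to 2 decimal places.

dQ/dI = 21.45 − 0.3696I.
The good is inferior where dQ/dI < 0. Setting dQ/dI = 0 gives I = 21.45 / 0.3696 = 58.04.

58.04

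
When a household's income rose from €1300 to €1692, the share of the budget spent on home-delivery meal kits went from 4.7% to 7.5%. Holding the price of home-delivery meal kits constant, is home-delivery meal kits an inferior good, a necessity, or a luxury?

luxury

The budget share rises as income rises, so η > 1.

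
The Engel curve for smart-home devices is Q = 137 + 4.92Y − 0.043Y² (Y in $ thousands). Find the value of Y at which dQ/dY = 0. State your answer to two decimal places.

57.21

dQ/dY = 4.92 − 0.086Y.
The good is inferior where dQ/dY < 0. Setting dQ/dY = 0 gives Y = 4.92 / 0.086 = 57.21.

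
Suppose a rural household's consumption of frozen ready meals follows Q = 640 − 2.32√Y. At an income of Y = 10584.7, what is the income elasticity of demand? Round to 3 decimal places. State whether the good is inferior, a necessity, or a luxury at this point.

At Y = 10584.7: Q = 401.314.
dQ/dY = -2.32/(2√Y) = -0.0112751 at this income.
η = (dQ/dY)·(Y/Q) = -0.0112751 × (10584.7/401.314) = -0.297.
Since η < 0, the good is an inferior good.

-0.297 (inferior good)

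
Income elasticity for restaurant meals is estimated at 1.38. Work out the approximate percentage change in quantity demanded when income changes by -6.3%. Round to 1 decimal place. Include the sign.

%ΔQ ≈ η × %ΔI = 1.38 × (-6.3%) = -8.7%.

-8.7%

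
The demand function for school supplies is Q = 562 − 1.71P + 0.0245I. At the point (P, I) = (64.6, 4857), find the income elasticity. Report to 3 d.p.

0.209

At P = 64.6, I = 4857: Q = 570.531.
Holding P constant, ∂Q/∂I = 0.0245.
η_I = (∂Q/∂I)·(I/Q) = 0.0245 × (4857/570.531) = 0.209.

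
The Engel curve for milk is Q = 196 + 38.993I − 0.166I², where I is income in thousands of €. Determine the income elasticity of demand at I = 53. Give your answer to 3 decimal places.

0.631

At I = 53: Q = 1796.3350.
dQ/dI = 38.993 − 0.332I = 21.39700.
η = (dQ/dI)·(I/Q) = 21.39700 × (53/1796.3350) = 0.631.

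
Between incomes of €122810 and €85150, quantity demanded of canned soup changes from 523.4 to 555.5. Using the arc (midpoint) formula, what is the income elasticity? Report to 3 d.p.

ΔQ = 555.5 − 523.4 = 32.1; midpoint Q̄ = (523.4 + 555.5)/2 = 539.45.
ΔI = 85150 − 122810 = -37660; midpoint Ī = (122810 + 85150)/2 = 103980.
η = (ΔQ/Q̄) ÷ (ΔI/Ī) = (32.1/539.45) ÷ (-37660/103980) = -0.164.

-0.164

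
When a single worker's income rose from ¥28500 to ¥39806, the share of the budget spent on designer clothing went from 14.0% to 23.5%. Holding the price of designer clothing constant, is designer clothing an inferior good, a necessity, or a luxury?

The budget share rises as income rises, so η > 1.

luxury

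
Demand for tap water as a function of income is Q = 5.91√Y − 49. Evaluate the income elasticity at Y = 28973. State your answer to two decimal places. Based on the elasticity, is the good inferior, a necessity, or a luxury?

At Y = 28973: Q = 956.968.
dQ/dY = 5.91/(2√Y) = 0.0173604 at this income.
η = (dQ/dY)·(Y/Q) = 0.0173604 × (28973/956.968) = 0.53.
Since 0 < η < 1, the good is a necessity.

0.53 (necessity)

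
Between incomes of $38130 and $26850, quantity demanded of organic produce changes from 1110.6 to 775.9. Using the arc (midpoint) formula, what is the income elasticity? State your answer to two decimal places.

ΔQ = 775.9 − 1110.6 = -334.7; midpoint Q̄ = (1110.6 + 775.9)/2 = 943.25.
ΔI = 26850 − 38130 = -11280; midpoint Ī = (38130 + 26850)/2 = 32490.
η = (ΔQ/Q̄) ÷ (ΔI/Ī) = (-334.7/943.25) ÷ (-11280/32490) = 1.02.

1.02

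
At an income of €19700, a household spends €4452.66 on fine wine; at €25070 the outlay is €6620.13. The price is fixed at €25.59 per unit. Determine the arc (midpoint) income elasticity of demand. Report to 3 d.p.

1.632

With a constant price, Q₁ = 4452.66/25.59 = 174.000 and Q₂ = 6620.13/25.59 = 258.700 (equivalently, work directly with expenditure since P cancels).
Midpoint %ΔQ = (6620.13 − 4452.66)/5536.40 = 0.39149; midpoint %ΔI = (25070 − 19700)/22385 = 0.23989.
η = 0.39149 / 0.23989 = 1.632.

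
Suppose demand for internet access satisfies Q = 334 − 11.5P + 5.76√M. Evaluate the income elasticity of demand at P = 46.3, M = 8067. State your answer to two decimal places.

0.81

At P = 46.3, M = 8067: Q = 318.893.
Holding P constant, ∂Q/∂M = 5.76/(2√M) = 0.0320654.
η_M = (∂Q/∂M)·(M/Q) = 0.0320654 × (8067/318.893) = 0.81.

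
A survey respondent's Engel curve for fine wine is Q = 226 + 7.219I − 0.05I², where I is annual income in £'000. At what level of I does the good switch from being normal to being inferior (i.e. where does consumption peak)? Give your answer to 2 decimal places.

72.19

dQ/dI = 7.219 − 0.1I.
The good is inferior where dQ/dI < 0. Setting dQ/dI = 0 gives I = 7.219 / 0.1 = 72.19.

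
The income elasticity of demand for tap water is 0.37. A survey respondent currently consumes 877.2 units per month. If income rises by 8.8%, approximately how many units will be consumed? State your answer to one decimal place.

%ΔQ ≈ η × %ΔI = 0.37 × 8.8% = 3.256%.
New Q ≈ 877.2 × (1 + 0.03256) = 905.8.

905.8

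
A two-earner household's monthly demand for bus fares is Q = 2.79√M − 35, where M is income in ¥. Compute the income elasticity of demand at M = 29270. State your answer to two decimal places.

0.54

At M = 29270: Q = 442.327.
dQ/dM = 2.79/(2√M) = 0.00815385 at this income.
η = (dQ/dM)·(M/Q) = 0.00815385 × (29270/442.327) = 0.54.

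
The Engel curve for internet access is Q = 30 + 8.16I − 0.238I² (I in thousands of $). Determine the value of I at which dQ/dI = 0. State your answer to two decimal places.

17.14

dQ/dI = 8.16 − 0.476I.
The good is inferior where dQ/dI < 0. Setting dQ/dI = 0 gives I = 8.16 / 0.476 = 17.14.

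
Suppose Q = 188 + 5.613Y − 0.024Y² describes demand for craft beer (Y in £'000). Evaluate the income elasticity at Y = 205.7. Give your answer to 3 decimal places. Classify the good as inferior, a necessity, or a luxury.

-2.679 (inferior good)

At Y = 205.7: Q = 327.0943.
dQ/dY = 5.613 − 0.048Y = -4.26060.
η = (dQ/dY)·(Y/Q) = -4.26060 × (205.7/327.0943) = -2.679.
η < 0 ⇒ inferior good.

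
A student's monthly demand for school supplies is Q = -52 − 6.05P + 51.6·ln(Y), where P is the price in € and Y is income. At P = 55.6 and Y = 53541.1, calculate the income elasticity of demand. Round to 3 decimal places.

At P = 55.6, Y = 53541.1: Q = 173.451.
Holding P constant, ∂Q/∂Y = 51.6/Y = 0.000963746.
η_Y = (∂Q/∂Y)·(Y/Q) = 0.000963746 × (53541.1/173.451) = 0.297.

0.297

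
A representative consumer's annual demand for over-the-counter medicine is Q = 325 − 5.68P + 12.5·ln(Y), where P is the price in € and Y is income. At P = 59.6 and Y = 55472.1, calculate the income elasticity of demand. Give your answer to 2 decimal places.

0.10

At P = 59.6, Y = 55472.1: Q = 123.017.
Holding P constant, ∂Q/∂Y = 12.5/Y = 0.000225339.
η_Y = (∂Q/∂Y)·(Y/Q) = 0.000225339 × (55472.1/123.017) = 0.10.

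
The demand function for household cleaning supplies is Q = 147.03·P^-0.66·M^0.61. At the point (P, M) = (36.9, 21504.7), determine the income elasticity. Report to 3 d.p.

0.610

For a multiplicative demand Q = A·P^α·M^β, the income elasticity is β everywhere.
Here β = 0.61, so η = 0.610.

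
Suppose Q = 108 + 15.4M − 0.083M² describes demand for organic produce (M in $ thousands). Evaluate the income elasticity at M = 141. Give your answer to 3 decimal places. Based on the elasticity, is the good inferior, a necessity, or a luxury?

-1.794 (inferior good)

At M = 141: Q = 629.2770.
dQ/dM = 15.4 − 0.166M = -8.00600.
η = (dQ/dM)·(M/Q) = -8.00600 × (141/629.2770) = -1.794.
η < 0 ⇒ inferior good.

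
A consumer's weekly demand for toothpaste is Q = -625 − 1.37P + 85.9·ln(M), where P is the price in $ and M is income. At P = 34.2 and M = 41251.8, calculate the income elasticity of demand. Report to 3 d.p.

At P = 34.2, M = 41251.8: Q = 241.044.
Holding P constant, ∂Q/∂M = 85.9/M = 0.00208233.
η_M = (∂Q/∂M)·(M/Q) = 0.00208233 × (41251.8/241.044) = 0.356.

0.356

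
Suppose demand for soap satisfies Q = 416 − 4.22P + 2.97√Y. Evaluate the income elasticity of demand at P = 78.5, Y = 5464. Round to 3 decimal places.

At P = 78.5, Y = 5464: Q = 304.269.
Holding P constant, ∂Q/∂Y = 2.97/(2√Y) = 0.0200896.
η_Y = (∂Q/∂Y)·(Y/Q) = 0.0200896 × (5464/304.269) = 0.361.

0.361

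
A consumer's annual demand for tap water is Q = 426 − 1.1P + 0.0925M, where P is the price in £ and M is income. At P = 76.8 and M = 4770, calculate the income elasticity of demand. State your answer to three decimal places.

0.564

At P = 76.8, M = 4770: Q = 782.745.
Holding P constant, ∂Q/∂M = 0.0925.
η_M = (∂Q/∂M)·(M/Q) = 0.0925 × (4770/782.745) = 0.564.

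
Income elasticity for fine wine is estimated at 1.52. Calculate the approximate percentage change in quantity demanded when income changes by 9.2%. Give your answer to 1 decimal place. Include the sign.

%ΔQ ≈ η × %ΔI = 1.52 × 9.2% = 14.0%.

14.0%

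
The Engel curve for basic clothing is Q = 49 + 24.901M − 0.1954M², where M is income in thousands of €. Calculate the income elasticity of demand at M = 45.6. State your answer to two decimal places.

0.41

At M = 45.6: Q = 778.1787.
dQ/dM = 24.901 − 0.3908M = 7.08052.
η = (dQ/dM)·(M/Q) = 7.08052 × (45.6/778.1787) = 0.41.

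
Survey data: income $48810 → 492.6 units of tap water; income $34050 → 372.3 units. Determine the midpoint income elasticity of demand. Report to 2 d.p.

ΔQ = 372.3 − 492.6 = -120.3; midpoint Q̄ = (492.6 + 372.3)/2 = 432.45.
ΔI = 34050 − 48810 = -14760; midpoint Ī = (48810 + 34050)/2 = 41430.
η = (ΔQ/Q̄) ÷ (ΔI/Ī) = (-120.3/432.45) ÷ (-14760/41430) = 0.78.

0.78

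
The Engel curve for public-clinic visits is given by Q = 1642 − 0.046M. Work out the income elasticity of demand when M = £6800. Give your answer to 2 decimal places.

-0.24

At M = 6800: Q = 1329.200.
dQ/dM = −0.046.
η = (dQ/dM)·(M/Q) = -0.046 × (6800/1329.200) = -0.24.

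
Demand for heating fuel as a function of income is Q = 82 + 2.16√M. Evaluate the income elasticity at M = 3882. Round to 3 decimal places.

0.311

At M = 3882: Q = 216.580.
dQ/dM = 2.16/(2√M) = 0.0173339 at this income.
η = (dQ/dM)·(M/Q) = 0.0173339 × (3882/216.580) = 0.311.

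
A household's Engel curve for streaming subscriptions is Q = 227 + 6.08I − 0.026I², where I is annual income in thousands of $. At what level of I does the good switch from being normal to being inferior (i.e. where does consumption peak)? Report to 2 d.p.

dQ/dI = 6.08 − 0.052I.
The good is inferior where dQ/dI < 0. Setting dQ/dI = 0 gives I = 6.08 / 0.052 = 116.92.

116.92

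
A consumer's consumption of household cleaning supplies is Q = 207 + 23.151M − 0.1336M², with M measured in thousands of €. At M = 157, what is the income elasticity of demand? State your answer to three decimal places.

At M = 157: Q = 548.6006.
dQ/dM = 23.151 − 0.2672M = -18.79940.
η = (dQ/dM)·(M/Q) = -18.79940 × (157/548.6006) = -5.380.

-5.380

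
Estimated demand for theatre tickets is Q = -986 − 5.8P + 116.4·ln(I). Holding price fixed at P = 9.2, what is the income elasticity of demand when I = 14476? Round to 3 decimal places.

1.536

At P = 9.2, I = 14476: Q = 75.781.
Holding P constant, ∂Q/∂I = 116.4/I = 0.0080409.
η_I = (∂Q/∂I)·(I/Q) = 0.0080409 × (14476/75.781) = 1.536.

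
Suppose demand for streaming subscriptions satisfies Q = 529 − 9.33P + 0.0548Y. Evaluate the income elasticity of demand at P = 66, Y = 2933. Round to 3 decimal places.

2.174

At P = 66, Y = 2933: Q = 73.948.
Holding P constant, ∂Q/∂Y = 0.0548.
η_Y = (∂Q/∂Y)·(Y/Q) = 0.0548 × (2933/73.948) = 2.174.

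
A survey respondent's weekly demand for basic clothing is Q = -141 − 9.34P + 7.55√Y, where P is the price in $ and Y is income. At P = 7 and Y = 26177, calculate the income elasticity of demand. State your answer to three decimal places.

At P = 7, Y = 26177: Q = 1015.158.
Holding P constant, ∂Q/∂Y = 7.55/(2√Y) = 0.0233323.
η_Y = (∂Q/∂Y)·(Y/Q) = 0.0233323 × (26177/1015.158) = 0.602.

0.602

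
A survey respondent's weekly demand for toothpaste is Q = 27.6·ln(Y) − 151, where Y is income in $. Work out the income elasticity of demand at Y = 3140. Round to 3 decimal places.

At Y = 3140: Q = 71.235.
dQ/dY = 27.6/Y = 0.00878981 at this income.
η = (dQ/dY)·(Y/Q) = 0.00878981 × (3140/71.235) = 0.387.

0.387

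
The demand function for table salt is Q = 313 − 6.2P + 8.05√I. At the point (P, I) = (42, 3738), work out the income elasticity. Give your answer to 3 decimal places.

At P = 42, I = 3738: Q = 544.770.
Holding P constant, ∂Q/∂I = 8.05/(2√I) = 0.0658334.
η_I = (∂Q/∂I)·(I/Q) = 0.0658334 × (3738/544.770) = 0.452.

0.452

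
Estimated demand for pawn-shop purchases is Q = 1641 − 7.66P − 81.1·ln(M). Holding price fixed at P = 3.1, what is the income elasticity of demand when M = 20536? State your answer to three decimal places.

At P = 3.1, M = 20536: Q = 811.936.
Holding P constant, ∂Q/∂M = -81.1/M = -0.00394916.
η_M = (∂Q/∂M)·(M/Q) = -0.00394916 × (20536/811.936) = -0.100.

-0.100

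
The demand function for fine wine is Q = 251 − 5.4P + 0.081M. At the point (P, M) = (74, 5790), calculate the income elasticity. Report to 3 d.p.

1.464

At P = 74, M = 5790: Q = 320.390.
Holding P constant, ∂Q/∂M = 0.081.
η_M = (∂Q/∂M)·(M/Q) = 0.081 × (5790/320.390) = 1.464.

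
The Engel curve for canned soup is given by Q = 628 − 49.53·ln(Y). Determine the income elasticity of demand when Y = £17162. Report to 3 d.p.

-0.341

At Y = 17162: Q = 145.060.
dQ/dY = -49.53/Y = -0.00288603 at this income.
η = (dQ/dY)·(Y/Q) = -0.00288603 × (17162/145.060) = -0.341.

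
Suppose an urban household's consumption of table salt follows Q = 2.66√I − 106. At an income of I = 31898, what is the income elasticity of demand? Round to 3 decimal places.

0.644

At I = 31898: Q = 369.076.
dQ/dI = 2.66/(2√I) = 0.0074468 at this income.
η = (dQ/dI)·(I/Q) = 0.0074468 × (31898/369.076) = 0.644.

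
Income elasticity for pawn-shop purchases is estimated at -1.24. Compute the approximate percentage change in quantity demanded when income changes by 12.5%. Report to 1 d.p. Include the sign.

%ΔQ ≈ η × %ΔI = -1.24 × 12.5% = -15.5%.

-15.5%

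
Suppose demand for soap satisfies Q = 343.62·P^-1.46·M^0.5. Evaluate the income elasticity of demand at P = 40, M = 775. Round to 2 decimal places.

For a multiplicative demand Q = A·P^α·M^β, the income elasticity is β everywhere.
Here β = 0.5, so η = 0.50.

0.50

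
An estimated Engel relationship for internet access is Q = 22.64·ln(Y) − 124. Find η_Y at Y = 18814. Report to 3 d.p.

At Y = 18814: Q = 98.831.
dQ/dY = 22.64/Y = 0.00120336 at this income.
η = (dQ/dY)·(Y/Q) = 0.00120336 × (18814/98.831) = 0.229.

0.229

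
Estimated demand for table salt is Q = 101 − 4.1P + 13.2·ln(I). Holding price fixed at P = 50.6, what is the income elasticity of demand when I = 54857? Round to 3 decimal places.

At P = 50.6, I = 54857: Q = 37.585.
Holding P constant, ∂Q/∂I = 13.2/I = 0.000240626.
η_I = (∂Q/∂I)·(I/Q) = 0.000240626 × (54857/37.585) = 0.351.

0.351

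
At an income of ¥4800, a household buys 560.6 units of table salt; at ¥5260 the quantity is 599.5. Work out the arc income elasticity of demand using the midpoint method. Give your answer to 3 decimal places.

0.733

ΔQ = 599.5 − 560.6 = 38.9; midpoint Q̄ = (560.6 + 599.5)/2 = 580.05.
ΔI = 5260 − 4800 = 460; midpoint Ī = (4800 + 5260)/2 = 5030.
η = (ΔQ/Q̄) ÷ (ΔI/Ī) = (38.9/580.05) ÷ (460/5030) = 0.733.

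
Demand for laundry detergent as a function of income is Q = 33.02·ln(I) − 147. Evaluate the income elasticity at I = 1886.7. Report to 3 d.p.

0.324

At I = 1886.7: Q = 102.056.
dQ/dI = 33.02/I = 0.0175015 at this income.
η = (dQ/dI)·(I/Q) = 0.0175015 × (1886.7/102.056) = 0.324.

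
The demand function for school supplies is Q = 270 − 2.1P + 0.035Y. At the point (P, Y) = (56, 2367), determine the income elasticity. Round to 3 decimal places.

At P = 56, Y = 2367: Q = 235.245.
Holding P constant, ∂Q/∂Y = 0.035.
η_Y = (∂Q/∂Y)·(Y/Q) = 0.035 × (2367/235.245) = 0.352.

0.352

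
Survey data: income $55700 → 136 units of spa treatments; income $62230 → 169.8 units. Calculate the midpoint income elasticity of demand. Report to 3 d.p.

ΔQ = 169.8 − 136 = 33.8; midpoint Q̄ = (136 + 169.8)/2 = 152.9.
ΔI = 62230 − 55700 = 6530; midpoint Ī = (55700 + 62230)/2 = 58965.
η = (ΔQ/Q̄) ÷ (ΔI/Ī) = (33.8/152.9) ÷ (6530/58965) = 1.996.

1.996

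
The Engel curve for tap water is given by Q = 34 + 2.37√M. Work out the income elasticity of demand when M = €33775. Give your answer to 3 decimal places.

At M = 33775: Q = 469.558.
dQ/dM = 2.37/(2√M) = 0.00644794 at this income.
η = (dQ/dM)·(M/Q) = 0.00644794 × (33775/469.558) = 0.464.

0.464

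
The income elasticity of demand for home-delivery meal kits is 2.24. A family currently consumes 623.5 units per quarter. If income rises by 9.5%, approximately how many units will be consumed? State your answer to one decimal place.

%ΔQ ≈ η × %ΔI = 2.24 × 9.5% = 21.28%.
New Q ≈ 623.5 × (1 + 0.2128) = 756.2.

756.2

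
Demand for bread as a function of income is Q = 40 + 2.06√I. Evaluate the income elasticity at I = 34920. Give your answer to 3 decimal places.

At I = 34920: Q = 424.950.
dQ/dI = 2.06/(2√I) = 0.00551188 at this income.
η = (dQ/dI)·(I/Q) = 0.00551188 × (34920/424.950) = 0.453.

0.453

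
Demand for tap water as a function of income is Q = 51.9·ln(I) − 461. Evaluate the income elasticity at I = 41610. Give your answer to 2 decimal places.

0.57

At I = 41610: Q = 91.013.
dQ/dI = 51.9/I = 0.0012473 at this income.
η = (dQ/dI)·(I/Q) = 0.0012473 × (41610/91.013) = 0.57.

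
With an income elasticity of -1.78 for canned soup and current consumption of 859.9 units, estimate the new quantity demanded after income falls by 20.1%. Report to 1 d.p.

%ΔQ ≈ η × %ΔI = -1.78 × (-20.1%) = 35.778%.
New Q ≈ 859.9 × (1 + 0.35778) = 1167.6.

1167.6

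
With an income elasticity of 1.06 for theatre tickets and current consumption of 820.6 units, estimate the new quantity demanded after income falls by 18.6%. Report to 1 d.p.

%ΔQ ≈ η × %ΔI = 1.06 × (-18.6%) = -19.716%.
New Q ≈ 820.6 × (1 − 0.19716) = 658.8.

658.8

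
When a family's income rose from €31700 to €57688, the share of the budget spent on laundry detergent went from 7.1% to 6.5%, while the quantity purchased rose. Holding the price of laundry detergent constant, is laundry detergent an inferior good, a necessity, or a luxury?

necessity

Quantity rises but the budget share falls as income rises, so 0 < η < 1.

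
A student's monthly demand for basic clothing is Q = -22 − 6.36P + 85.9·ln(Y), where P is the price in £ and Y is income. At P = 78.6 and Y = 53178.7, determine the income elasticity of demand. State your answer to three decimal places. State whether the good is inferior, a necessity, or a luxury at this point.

At P = 78.6, Y = 53178.7: Q = 412.817.
Holding P constant, ∂Q/∂Y = 85.9/Y = 0.00161531.
η_Y = (∂Q/∂Y)·(Y/Q) = 0.00161531 × (53178.7/412.817) = 0.208.
Since 0 < η < 1, this is a necessity.

0.208 (necessity)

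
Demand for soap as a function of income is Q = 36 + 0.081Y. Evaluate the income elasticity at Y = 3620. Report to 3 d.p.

0.891

At Y = 3620: Q = 329.220.
dQ/dY = 0.081.
η = (dQ/dY)·(Y/Q) = 0.081 × (3620/329.220) = 0.891.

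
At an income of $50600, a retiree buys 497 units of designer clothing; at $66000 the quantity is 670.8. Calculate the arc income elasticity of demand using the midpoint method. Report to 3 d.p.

1.127

ΔQ = 670.8 − 497 = 173.8; midpoint Q̄ = (497 + 670.8)/2 = 583.9.
ΔI = 66000 − 50600 = 15400; midpoint Ī = (50600 + 66000)/2 = 58300.
η = (ΔQ/Q̄) ÷ (ΔI/Ī) = (173.8/583.9) ÷ (15400/58300) = 1.127.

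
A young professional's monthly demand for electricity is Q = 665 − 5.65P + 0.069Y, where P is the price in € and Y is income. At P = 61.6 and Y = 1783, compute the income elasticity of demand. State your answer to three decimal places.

0.280

At P = 61.6, Y = 1783: Q = 439.987.
Holding P constant, ∂Q/∂Y = 0.069.
η_Y = (∂Q/∂Y)·(Y/Q) = 0.069 × (1783/439.987) = 0.280.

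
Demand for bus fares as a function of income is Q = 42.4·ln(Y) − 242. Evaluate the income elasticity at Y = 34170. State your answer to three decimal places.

0.211

At Y = 34170: Q = 200.618.
dQ/dY = 42.4/Y = 0.00124085 at this income.
η = (dQ/dY)·(Y/Q) = 0.00124085 × (34170/200.618) = 0.211.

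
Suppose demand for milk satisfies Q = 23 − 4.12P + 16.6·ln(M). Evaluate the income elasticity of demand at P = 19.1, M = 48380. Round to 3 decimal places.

At P = 19.1, M = 48380: Q = 123.370.
Holding P constant, ∂Q/∂M = 16.6/M = 0.000343117.
η_M = (∂Q/∂M)·(M/Q) = 0.000343117 × (48380/123.370) = 0.135.

0.135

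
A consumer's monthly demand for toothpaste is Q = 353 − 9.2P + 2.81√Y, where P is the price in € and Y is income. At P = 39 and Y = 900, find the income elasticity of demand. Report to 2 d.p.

At P = 39, Y = 900: Q = 78.500.
Holding P constant, ∂Q/∂Y = 2.81/(2√Y) = 0.0468333.
η_Y = (∂Q/∂Y)·(Y/Q) = 0.0468333 × (900/78.500) = 0.54.

0.54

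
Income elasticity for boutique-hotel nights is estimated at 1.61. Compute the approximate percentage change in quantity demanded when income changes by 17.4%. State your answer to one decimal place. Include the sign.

28.0%

%ΔQ ≈ η × %ΔI = 1.61 × 17.4% = 28.0%.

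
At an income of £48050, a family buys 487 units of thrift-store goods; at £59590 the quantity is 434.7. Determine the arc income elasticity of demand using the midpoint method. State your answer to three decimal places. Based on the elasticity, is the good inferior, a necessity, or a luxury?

ΔQ = 434.7 − 487 = -52.3; midpoint Q̄ = (487 + 434.7)/2 = 460.85.
ΔI = 59590 − 48050 = 11540; midpoint Ī = (48050 + 59590)/2 = 53820.
η = (ΔQ/Q̄) ÷ (ΔI/Ī) = (-52.3/460.85) ÷ (11540/53820) = -0.529.
η < 0 ⇒ inferior good.

-0.529 (inferior good)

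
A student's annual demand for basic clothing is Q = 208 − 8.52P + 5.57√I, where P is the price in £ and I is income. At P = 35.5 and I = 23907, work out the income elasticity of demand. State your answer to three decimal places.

At P = 35.5, I = 23907: Q = 766.767.
Holding P constant, ∂Q/∂I = 5.57/(2√I) = 0.018012.
η_I = (∂Q/∂I)·(I/Q) = 0.018012 × (23907/766.767) = 0.562.

0.562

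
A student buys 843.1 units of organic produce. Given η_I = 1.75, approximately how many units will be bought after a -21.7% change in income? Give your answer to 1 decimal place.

522.9

%ΔQ ≈ η × %ΔI = 1.75 × (-21.7%) = -37.975%.
New Q ≈ 843.1 × (1 − 0.37975) = 522.9.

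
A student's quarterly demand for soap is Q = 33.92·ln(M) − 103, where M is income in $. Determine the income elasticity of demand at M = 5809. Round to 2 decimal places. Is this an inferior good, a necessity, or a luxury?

0.18 (necessity)

At M = 5809: Q = 190.990.
dQ/dM = 33.92/M = 0.00583922 at this income.
η = (dQ/dM)·(M/Q) = 0.00583922 × (5809/190.990) = 0.18.
Since 0 < η < 1, the good is a necessity.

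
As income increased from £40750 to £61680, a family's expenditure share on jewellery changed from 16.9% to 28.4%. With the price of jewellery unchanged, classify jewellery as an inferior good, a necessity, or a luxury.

The budget share rises as income rises, so η > 1.

luxury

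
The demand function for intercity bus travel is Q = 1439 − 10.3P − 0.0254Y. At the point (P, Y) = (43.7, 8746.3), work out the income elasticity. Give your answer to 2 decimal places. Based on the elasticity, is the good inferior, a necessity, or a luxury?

At P = 43.7, Y = 8746.3: Q = 766.734.
Holding P constant, ∂Q/∂Y = −0.0254.
η_Y = (∂Q/∂Y)·(Y/Q) = -0.0254 × (8746.3/766.734) = -0.29.
Since η < 0, this is an inferior good.

-0.29 (inferior good)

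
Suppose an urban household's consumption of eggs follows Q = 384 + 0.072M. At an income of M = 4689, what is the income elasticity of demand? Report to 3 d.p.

0.468

At M = 4689: Q = 721.608.
dQ/dM = 0.072.
η = (dQ/dM)·(M/Q) = 0.072 × (4689/721.608) = 0.468.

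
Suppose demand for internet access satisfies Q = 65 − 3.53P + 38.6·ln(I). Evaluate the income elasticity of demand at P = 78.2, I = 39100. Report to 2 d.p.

0.20

At P = 78.2, I = 39100: Q = 197.106.
Holding P constant, ∂Q/∂I = 38.6/I = 0.000987212.
η_I = (∂Q/∂I)·(I/Q) = 0.000987212 × (39100/197.106) = 0.20.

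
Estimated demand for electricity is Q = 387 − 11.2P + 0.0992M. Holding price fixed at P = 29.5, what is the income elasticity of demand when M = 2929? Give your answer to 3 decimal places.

0.837

At P = 29.5, M = 2929: Q = 347.157.
Holding P constant, ∂Q/∂M = 0.0992.
η_M = (∂Q/∂M)·(M/Q) = 0.0992 × (2929/347.157) = 0.837.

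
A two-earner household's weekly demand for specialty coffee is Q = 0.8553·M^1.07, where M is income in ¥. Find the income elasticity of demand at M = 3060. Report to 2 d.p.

For Q = A·M^β the income elasticity is constant and equal to β.
Here β = 1.07, so η = 1.07.

1.07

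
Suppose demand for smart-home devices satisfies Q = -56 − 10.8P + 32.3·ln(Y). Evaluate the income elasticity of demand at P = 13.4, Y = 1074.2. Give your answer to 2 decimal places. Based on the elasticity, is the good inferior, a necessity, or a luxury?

1.31 (luxury)

At P = 13.4, Y = 1074.2: Q = 24.712.
Holding P constant, ∂Q/∂Y = 32.3/Y = 0.0300689.
η_Y = (∂Q/∂Y)·(Y/Q) = 0.0300689 × (1074.2/24.712) = 1.31.
Since η > 1, this is a luxury.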